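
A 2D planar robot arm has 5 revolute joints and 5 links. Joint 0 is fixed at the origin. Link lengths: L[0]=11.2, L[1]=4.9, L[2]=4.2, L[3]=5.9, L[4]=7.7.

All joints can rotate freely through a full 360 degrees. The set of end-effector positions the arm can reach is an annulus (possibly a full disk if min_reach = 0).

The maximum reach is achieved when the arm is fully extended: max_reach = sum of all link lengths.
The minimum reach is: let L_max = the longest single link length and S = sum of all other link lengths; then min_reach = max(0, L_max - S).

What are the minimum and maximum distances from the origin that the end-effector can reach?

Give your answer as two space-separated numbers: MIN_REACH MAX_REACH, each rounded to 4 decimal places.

Link lengths: [11.2, 4.9, 4.2, 5.9, 7.7]
max_reach = 11.2 + 4.9 + 4.2 + 5.9 + 7.7 = 33.9
L_max = max([11.2, 4.9, 4.2, 5.9, 7.7]) = 11.2
S (sum of others) = 33.9 - 11.2 = 22.7
min_reach = max(0, 11.2 - 22.7) = max(0, -11.5) = 0

Answer: 0.0000 33.9000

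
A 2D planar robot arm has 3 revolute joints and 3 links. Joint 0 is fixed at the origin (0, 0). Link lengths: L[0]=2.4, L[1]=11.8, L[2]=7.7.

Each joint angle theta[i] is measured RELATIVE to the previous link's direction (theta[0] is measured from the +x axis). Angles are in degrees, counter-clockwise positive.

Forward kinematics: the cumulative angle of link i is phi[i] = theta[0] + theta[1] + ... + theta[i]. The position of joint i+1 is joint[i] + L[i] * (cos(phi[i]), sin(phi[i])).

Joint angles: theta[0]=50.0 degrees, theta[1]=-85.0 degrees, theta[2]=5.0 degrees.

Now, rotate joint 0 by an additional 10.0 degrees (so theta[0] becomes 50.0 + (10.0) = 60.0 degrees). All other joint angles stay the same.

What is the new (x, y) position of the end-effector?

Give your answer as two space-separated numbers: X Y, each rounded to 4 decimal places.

joint[0] = (0.0000, 0.0000)  (base)
link 0: phi[0] = 60 = 60 deg
  cos(60 deg) = 0.5000, sin(60 deg) = 0.8660
  joint[1] = (0.0000, 0.0000) + 2.4 * (0.5000, 0.8660) = (0.0000 + 1.2000, 0.0000 + 2.0785) = (1.2000, 2.0785)
link 1: phi[1] = 60 + -85 = -25 deg
  cos(-25 deg) = 0.9063, sin(-25 deg) = -0.4226
  joint[2] = (1.2000, 2.0785) + 11.8 * (0.9063, -0.4226) = (1.2000 + 10.6944, 2.0785 + -4.9869) = (11.8944, -2.9084)
link 2: phi[2] = 60 + -85 + 5 = -20 deg
  cos(-20 deg) = 0.9397, sin(-20 deg) = -0.3420
  joint[3] = (11.8944, -2.9084) + 7.7 * (0.9397, -0.3420) = (11.8944 + 7.2356, -2.9084 + -2.6336) = (19.1301, -5.5420)
End effector: (19.1301, -5.5420)

Answer: 19.1301 -5.5420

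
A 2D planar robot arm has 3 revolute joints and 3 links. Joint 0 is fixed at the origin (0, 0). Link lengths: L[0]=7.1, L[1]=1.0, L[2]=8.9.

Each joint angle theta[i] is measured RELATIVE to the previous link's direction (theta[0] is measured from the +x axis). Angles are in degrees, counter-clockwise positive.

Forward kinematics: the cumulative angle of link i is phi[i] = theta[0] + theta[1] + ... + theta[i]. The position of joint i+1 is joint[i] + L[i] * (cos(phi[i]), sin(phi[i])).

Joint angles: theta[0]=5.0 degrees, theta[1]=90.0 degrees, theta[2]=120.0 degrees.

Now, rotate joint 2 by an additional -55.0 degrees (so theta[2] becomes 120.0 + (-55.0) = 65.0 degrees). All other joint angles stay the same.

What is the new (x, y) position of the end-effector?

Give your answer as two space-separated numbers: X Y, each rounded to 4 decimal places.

joint[0] = (0.0000, 0.0000)  (base)
link 0: phi[0] = 5 = 5 deg
  cos(5 deg) = 0.9962, sin(5 deg) = 0.0872
  joint[1] = (0.0000, 0.0000) + 7.1 * (0.9962, 0.0872) = (0.0000 + 7.0730, 0.0000 + 0.6188) = (7.0730, 0.6188)
link 1: phi[1] = 5 + 90 = 95 deg
  cos(95 deg) = -0.0872, sin(95 deg) = 0.9962
  joint[2] = (7.0730, 0.6188) + 1 * (-0.0872, 0.9962) = (7.0730 + -0.0872, 0.6188 + 0.9962) = (6.9858, 1.6150)
link 2: phi[2] = 5 + 90 + 65 = 160 deg
  cos(160 deg) = -0.9397, sin(160 deg) = 0.3420
  joint[3] = (6.9858, 1.6150) + 8.9 * (-0.9397, 0.3420) = (6.9858 + -8.3633, 1.6150 + 3.0440) = (-1.3774, 4.6590)
End effector: (-1.3774, 4.6590)

Answer: -1.3774 4.6590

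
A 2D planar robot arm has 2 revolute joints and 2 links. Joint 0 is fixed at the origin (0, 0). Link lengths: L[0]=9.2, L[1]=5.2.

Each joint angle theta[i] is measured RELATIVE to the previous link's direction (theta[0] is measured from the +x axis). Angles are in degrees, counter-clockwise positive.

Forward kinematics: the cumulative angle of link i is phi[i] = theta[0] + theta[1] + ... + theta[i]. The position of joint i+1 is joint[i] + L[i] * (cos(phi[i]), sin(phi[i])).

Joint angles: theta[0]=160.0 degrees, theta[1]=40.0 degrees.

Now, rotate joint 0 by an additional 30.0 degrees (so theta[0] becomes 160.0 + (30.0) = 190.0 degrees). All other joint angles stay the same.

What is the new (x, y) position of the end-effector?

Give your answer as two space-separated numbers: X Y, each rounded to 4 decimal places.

Answer: -12.4027 -5.5810

Derivation:
joint[0] = (0.0000, 0.0000)  (base)
link 0: phi[0] = 190 = 190 deg
  cos(190 deg) = -0.9848, sin(190 deg) = -0.1736
  joint[1] = (0.0000, 0.0000) + 9.2 * (-0.9848, -0.1736) = (0.0000 + -9.0602, 0.0000 + -1.5976) = (-9.0602, -1.5976)
link 1: phi[1] = 190 + 40 = 230 deg
  cos(230 deg) = -0.6428, sin(230 deg) = -0.7660
  joint[2] = (-9.0602, -1.5976) + 5.2 * (-0.6428, -0.7660) = (-9.0602 + -3.3425, -1.5976 + -3.9834) = (-12.4027, -5.5810)
End effector: (-12.4027, -5.5810)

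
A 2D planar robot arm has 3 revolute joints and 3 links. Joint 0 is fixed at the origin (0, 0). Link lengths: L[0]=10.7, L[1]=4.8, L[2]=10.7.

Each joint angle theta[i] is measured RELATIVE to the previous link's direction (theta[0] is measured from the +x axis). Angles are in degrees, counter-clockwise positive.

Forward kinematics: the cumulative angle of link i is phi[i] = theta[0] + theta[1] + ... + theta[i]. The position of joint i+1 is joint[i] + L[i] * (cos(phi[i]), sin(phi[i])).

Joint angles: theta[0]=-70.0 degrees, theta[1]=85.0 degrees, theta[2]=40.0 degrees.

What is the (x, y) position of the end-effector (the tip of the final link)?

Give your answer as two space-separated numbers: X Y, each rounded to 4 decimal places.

Answer: 14.4333 -0.0475

Derivation:
joint[0] = (0.0000, 0.0000)  (base)
link 0: phi[0] = -70 = -70 deg
  cos(-70 deg) = 0.3420, sin(-70 deg) = -0.9397
  joint[1] = (0.0000, 0.0000) + 10.7 * (0.3420, -0.9397) = (0.0000 + 3.6596, 0.0000 + -10.0547) = (3.6596, -10.0547)
link 1: phi[1] = -70 + 85 = 15 deg
  cos(15 deg) = 0.9659, sin(15 deg) = 0.2588
  joint[2] = (3.6596, -10.0547) + 4.8 * (0.9659, 0.2588) = (3.6596 + 4.6364, -10.0547 + 1.2423) = (8.2961, -8.8124)
link 2: phi[2] = -70 + 85 + 40 = 55 deg
  cos(55 deg) = 0.5736, sin(55 deg) = 0.8192
  joint[3] = (8.2961, -8.8124) + 10.7 * (0.5736, 0.8192) = (8.2961 + 6.1373, -8.8124 + 8.7649) = (14.4333, -0.0475)
End effector: (14.4333, -0.0475)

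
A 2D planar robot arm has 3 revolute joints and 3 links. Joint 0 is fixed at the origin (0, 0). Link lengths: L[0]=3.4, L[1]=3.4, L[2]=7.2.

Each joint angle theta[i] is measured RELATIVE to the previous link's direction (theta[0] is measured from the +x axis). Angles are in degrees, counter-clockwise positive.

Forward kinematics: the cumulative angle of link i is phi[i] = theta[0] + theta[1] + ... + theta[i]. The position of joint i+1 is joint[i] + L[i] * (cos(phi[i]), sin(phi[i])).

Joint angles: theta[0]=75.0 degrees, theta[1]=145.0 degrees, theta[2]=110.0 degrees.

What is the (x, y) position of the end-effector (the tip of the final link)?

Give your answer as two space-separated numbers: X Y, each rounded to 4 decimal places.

Answer: 4.5108 -2.5013

Derivation:
joint[0] = (0.0000, 0.0000)  (base)
link 0: phi[0] = 75 = 75 deg
  cos(75 deg) = 0.2588, sin(75 deg) = 0.9659
  joint[1] = (0.0000, 0.0000) + 3.4 * (0.2588, 0.9659) = (0.0000 + 0.8800, 0.0000 + 3.2841) = (0.8800, 3.2841)
link 1: phi[1] = 75 + 145 = 220 deg
  cos(220 deg) = -0.7660, sin(220 deg) = -0.6428
  joint[2] = (0.8800, 3.2841) + 3.4 * (-0.7660, -0.6428) = (0.8800 + -2.6046, 3.2841 + -2.1855) = (-1.7246, 1.0987)
link 2: phi[2] = 75 + 145 + 110 = 330 deg
  cos(330 deg) = 0.8660, sin(330 deg) = -0.5000
  joint[3] = (-1.7246, 1.0987) + 7.2 * (0.8660, -0.5000) = (-1.7246 + 6.2354, 1.0987 + -3.6000) = (4.5108, -2.5013)
End effector: (4.5108, -2.5013)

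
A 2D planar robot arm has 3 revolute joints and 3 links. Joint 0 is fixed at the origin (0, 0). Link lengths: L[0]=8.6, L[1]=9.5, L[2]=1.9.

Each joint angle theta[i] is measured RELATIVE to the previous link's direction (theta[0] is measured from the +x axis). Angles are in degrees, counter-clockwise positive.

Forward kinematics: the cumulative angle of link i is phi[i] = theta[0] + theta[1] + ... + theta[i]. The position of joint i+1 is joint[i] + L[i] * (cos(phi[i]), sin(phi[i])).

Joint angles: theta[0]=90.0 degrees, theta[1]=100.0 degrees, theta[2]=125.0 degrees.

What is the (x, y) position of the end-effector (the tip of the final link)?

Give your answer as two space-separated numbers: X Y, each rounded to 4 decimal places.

Answer: -8.0122 5.6068

Derivation:
joint[0] = (0.0000, 0.0000)  (base)
link 0: phi[0] = 90 = 90 deg
  cos(90 deg) = 0.0000, sin(90 deg) = 1.0000
  joint[1] = (0.0000, 0.0000) + 8.6 * (0.0000, 1.0000) = (0.0000 + 0.0000, 0.0000 + 8.6000) = (0.0000, 8.6000)
link 1: phi[1] = 90 + 100 = 190 deg
  cos(190 deg) = -0.9848, sin(190 deg) = -0.1736
  joint[2] = (0.0000, 8.6000) + 9.5 * (-0.9848, -0.1736) = (0.0000 + -9.3557, 8.6000 + -1.6497) = (-9.3557, 6.9503)
link 2: phi[2] = 90 + 100 + 125 = 315 deg
  cos(315 deg) = 0.7071, sin(315 deg) = -0.7071
  joint[3] = (-9.3557, 6.9503) + 1.9 * (0.7071, -0.7071) = (-9.3557 + 1.3435, 6.9503 + -1.3435) = (-8.0122, 5.6068)
End effector: (-8.0122, 5.6068)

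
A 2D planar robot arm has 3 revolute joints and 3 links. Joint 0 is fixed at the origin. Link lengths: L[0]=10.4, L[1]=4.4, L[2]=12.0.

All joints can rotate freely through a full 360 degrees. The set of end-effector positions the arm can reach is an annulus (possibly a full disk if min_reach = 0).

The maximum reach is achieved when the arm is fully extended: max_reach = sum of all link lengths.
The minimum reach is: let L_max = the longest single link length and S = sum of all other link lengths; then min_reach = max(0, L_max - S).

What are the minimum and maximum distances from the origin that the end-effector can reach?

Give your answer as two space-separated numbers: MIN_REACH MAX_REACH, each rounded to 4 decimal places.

Answer: 0.0000 26.8000

Derivation:
Link lengths: [10.4, 4.4, 12.0]
max_reach = 10.4 + 4.4 + 12 = 26.8
L_max = max([10.4, 4.4, 12.0]) = 12
S (sum of others) = 26.8 - 12 = 14.8
min_reach = max(0, 12 - 14.8) = max(0, -2.8) = 0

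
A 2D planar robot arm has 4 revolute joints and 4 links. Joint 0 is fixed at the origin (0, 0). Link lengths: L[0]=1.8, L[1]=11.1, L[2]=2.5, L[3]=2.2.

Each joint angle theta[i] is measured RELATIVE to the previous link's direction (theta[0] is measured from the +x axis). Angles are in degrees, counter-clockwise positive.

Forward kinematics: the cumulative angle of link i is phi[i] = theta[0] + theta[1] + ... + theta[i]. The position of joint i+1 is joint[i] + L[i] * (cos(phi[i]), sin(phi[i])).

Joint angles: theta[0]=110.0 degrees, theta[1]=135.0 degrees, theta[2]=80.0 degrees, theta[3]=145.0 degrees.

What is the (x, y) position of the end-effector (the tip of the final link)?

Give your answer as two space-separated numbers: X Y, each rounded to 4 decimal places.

Answer: -4.0113 -7.7352

Derivation:
joint[0] = (0.0000, 0.0000)  (base)
link 0: phi[0] = 110 = 110 deg
  cos(110 deg) = -0.3420, sin(110 deg) = 0.9397
  joint[1] = (0.0000, 0.0000) + 1.8 * (-0.3420, 0.9397) = (0.0000 + -0.6156, 0.0000 + 1.6914) = (-0.6156, 1.6914)
link 1: phi[1] = 110 + 135 = 245 deg
  cos(245 deg) = -0.4226, sin(245 deg) = -0.9063
  joint[2] = (-0.6156, 1.6914) + 11.1 * (-0.4226, -0.9063) = (-0.6156 + -4.6911, 1.6914 + -10.0600) = (-5.3067, -8.3686)
link 2: phi[2] = 110 + 135 + 80 = 325 deg
  cos(325 deg) = 0.8192, sin(325 deg) = -0.5736
  joint[3] = (-5.3067, -8.3686) + 2.5 * (0.8192, -0.5736) = (-5.3067 + 2.0479, -8.3686 + -1.4339) = (-3.2588, -9.8025)
link 3: phi[3] = 110 + 135 + 80 + 145 = 470 deg
  cos(470 deg) = -0.3420, sin(470 deg) = 0.9397
  joint[4] = (-3.2588, -9.8025) + 2.2 * (-0.3420, 0.9397) = (-3.2588 + -0.7524, -9.8025 + 2.0673) = (-4.0113, -7.7352)
End effector: (-4.0113, -7.7352)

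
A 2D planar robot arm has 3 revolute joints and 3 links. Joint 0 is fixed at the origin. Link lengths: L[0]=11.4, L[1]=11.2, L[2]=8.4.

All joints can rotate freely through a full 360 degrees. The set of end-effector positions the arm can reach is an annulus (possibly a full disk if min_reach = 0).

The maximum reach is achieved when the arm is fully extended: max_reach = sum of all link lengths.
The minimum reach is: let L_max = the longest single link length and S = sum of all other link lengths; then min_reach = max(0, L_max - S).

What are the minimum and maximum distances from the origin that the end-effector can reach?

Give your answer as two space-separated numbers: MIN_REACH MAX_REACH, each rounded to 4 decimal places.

Answer: 0.0000 31.0000

Derivation:
Link lengths: [11.4, 11.2, 8.4]
max_reach = 11.4 + 11.2 + 8.4 = 31
L_max = max([11.4, 11.2, 8.4]) = 11.4
S (sum of others) = 31 - 11.4 = 19.6
min_reach = max(0, 11.4 - 19.6) = max(0, -8.2) = 0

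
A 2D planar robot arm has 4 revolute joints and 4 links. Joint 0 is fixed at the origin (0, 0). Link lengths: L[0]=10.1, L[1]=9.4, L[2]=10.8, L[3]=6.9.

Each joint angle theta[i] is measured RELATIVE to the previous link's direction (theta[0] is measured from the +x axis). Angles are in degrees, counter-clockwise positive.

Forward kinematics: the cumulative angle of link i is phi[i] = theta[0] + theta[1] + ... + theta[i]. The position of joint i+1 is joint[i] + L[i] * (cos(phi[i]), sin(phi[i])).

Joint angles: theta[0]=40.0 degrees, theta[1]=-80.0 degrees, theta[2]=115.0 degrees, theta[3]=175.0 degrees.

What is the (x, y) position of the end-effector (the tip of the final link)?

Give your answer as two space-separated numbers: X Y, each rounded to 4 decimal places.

joint[0] = (0.0000, 0.0000)  (base)
link 0: phi[0] = 40 = 40 deg
  cos(40 deg) = 0.7660, sin(40 deg) = 0.6428
  joint[1] = (0.0000, 0.0000) + 10.1 * (0.7660, 0.6428) = (0.0000 + 7.7370, 0.0000 + 6.4922) = (7.7370, 6.4922)
link 1: phi[1] = 40 + -80 = -40 deg
  cos(-40 deg) = 0.7660, sin(-40 deg) = -0.6428
  joint[2] = (7.7370, 6.4922) + 9.4 * (0.7660, -0.6428) = (7.7370 + 7.2008, 6.4922 + -6.0422) = (14.9379, 0.4500)
link 2: phi[2] = 40 + -80 + 115 = 75 deg
  cos(75 deg) = 0.2588, sin(75 deg) = 0.9659
  joint[3] = (14.9379, 0.4500) + 10.8 * (0.2588, 0.9659) = (14.9379 + 2.7952, 0.4500 + 10.4320) = (17.7331, 10.8820)
link 3: phi[3] = 40 + -80 + 115 + 175 = 250 deg
  cos(250 deg) = -0.3420, sin(250 deg) = -0.9397
  joint[4] = (17.7331, 10.8820) + 6.9 * (-0.3420, -0.9397) = (17.7331 + -2.3599, 10.8820 + -6.4839) = (15.3732, 4.3981)
End effector: (15.3732, 4.3981)

Answer: 15.3732 4.3981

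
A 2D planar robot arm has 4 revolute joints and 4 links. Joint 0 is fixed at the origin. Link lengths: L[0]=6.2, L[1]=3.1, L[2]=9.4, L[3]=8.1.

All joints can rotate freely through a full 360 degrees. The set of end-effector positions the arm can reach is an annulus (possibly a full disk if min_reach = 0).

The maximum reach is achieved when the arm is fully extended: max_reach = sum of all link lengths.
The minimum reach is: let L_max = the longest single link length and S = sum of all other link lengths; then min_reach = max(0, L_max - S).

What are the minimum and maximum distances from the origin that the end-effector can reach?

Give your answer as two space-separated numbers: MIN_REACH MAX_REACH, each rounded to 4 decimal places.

Link lengths: [6.2, 3.1, 9.4, 8.1]
max_reach = 6.2 + 3.1 + 9.4 + 8.1 = 26.8
L_max = max([6.2, 3.1, 9.4, 8.1]) = 9.4
S (sum of others) = 26.8 - 9.4 = 17.4
min_reach = max(0, 9.4 - 17.4) = max(0, -8) = 0

Answer: 0.0000 26.8000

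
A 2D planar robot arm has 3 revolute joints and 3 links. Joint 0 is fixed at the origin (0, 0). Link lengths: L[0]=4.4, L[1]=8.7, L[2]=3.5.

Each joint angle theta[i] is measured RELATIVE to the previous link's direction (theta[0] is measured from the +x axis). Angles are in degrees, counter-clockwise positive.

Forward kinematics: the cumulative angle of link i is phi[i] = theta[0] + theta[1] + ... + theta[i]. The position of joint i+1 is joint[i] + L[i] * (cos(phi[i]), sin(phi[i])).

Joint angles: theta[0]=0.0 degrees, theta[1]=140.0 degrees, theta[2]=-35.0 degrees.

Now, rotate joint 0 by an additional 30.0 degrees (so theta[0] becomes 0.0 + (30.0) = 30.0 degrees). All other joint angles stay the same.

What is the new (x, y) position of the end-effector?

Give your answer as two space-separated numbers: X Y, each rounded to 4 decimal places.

joint[0] = (0.0000, 0.0000)  (base)
link 0: phi[0] = 30 = 30 deg
  cos(30 deg) = 0.8660, sin(30 deg) = 0.5000
  joint[1] = (0.0000, 0.0000) + 4.4 * (0.8660, 0.5000) = (0.0000 + 3.8105, 0.0000 + 2.2000) = (3.8105, 2.2000)
link 1: phi[1] = 30 + 140 = 170 deg
  cos(170 deg) = -0.9848, sin(170 deg) = 0.1736
  joint[2] = (3.8105, 2.2000) + 8.7 * (-0.9848, 0.1736) = (3.8105 + -8.5678, 2.2000 + 1.5107) = (-4.7573, 3.7107)
link 2: phi[2] = 30 + 140 + -35 = 135 deg
  cos(135 deg) = -0.7071, sin(135 deg) = 0.7071
  joint[3] = (-4.7573, 3.7107) + 3.5 * (-0.7071, 0.7071) = (-4.7573 + -2.4749, 3.7107 + 2.4749) = (-7.2322, 6.1856)
End effector: (-7.2322, 6.1856)

Answer: -7.2322 6.1856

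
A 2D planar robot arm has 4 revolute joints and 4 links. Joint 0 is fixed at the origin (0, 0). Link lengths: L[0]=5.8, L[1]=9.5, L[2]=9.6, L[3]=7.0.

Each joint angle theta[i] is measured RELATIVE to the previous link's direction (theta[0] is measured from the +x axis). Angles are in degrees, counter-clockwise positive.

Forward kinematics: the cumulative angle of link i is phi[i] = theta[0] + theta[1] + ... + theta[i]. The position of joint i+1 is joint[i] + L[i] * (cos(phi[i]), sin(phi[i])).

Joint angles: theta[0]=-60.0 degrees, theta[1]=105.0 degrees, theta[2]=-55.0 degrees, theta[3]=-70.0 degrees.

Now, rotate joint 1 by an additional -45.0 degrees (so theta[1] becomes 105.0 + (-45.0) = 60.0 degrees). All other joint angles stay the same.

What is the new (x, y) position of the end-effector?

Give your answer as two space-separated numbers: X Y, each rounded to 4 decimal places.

joint[0] = (0.0000, 0.0000)  (base)
link 0: phi[0] = -60 = -60 deg
  cos(-60 deg) = 0.5000, sin(-60 deg) = -0.8660
  joint[1] = (0.0000, 0.0000) + 5.8 * (0.5000, -0.8660) = (0.0000 + 2.9000, 0.0000 + -5.0229) = (2.9000, -5.0229)
link 1: phi[1] = -60 + 60 = 0 deg
  cos(0 deg) = 1.0000, sin(0 deg) = 0.0000
  joint[2] = (2.9000, -5.0229) + 9.5 * (1.0000, 0.0000) = (2.9000 + 9.5000, -5.0229 + 0.0000) = (12.4000, -5.0229)
link 2: phi[2] = -60 + 60 + -55 = -55 deg
  cos(-55 deg) = 0.5736, sin(-55 deg) = -0.8192
  joint[3] = (12.4000, -5.0229) + 9.6 * (0.5736, -0.8192) = (12.4000 + 5.5063, -5.0229 + -7.8639) = (17.9063, -12.8868)
link 3: phi[3] = -60 + 60 + -55 + -70 = -125 deg
  cos(-125 deg) = -0.5736, sin(-125 deg) = -0.8192
  joint[4] = (17.9063, -12.8868) + 7 * (-0.5736, -0.8192) = (17.9063 + -4.0150, -12.8868 + -5.7341) = (13.8913, -18.6209)
End effector: (13.8913, -18.6209)

Answer: 13.8913 -18.6209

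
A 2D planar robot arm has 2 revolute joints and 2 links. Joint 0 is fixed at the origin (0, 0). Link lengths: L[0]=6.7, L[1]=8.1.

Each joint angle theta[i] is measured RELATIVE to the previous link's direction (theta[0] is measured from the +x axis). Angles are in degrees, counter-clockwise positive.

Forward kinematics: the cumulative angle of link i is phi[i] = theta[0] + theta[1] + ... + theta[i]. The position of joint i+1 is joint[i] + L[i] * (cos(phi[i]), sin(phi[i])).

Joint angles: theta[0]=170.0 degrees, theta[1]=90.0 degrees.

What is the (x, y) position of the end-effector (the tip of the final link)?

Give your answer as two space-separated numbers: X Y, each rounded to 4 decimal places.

joint[0] = (0.0000, 0.0000)  (base)
link 0: phi[0] = 170 = 170 deg
  cos(170 deg) = -0.9848, sin(170 deg) = 0.1736
  joint[1] = (0.0000, 0.0000) + 6.7 * (-0.9848, 0.1736) = (0.0000 + -6.5982, 0.0000 + 1.1634) = (-6.5982, 1.1634)
link 1: phi[1] = 170 + 90 = 260 deg
  cos(260 deg) = -0.1736, sin(260 deg) = -0.9848
  joint[2] = (-6.5982, 1.1634) + 8.1 * (-0.1736, -0.9848) = (-6.5982 + -1.4066, 1.1634 + -7.9769) = (-8.0048, -6.8135)
End effector: (-8.0048, -6.8135)

Answer: -8.0048 -6.8135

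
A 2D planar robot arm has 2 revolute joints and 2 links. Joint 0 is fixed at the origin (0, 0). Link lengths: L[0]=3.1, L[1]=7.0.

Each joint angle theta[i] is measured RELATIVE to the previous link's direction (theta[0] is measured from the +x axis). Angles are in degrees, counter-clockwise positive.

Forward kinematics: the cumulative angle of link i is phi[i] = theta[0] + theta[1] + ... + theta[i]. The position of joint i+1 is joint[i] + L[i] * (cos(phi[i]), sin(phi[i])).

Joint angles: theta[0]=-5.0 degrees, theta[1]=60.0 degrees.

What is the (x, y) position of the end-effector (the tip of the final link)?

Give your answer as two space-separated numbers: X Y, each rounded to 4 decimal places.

joint[0] = (0.0000, 0.0000)  (base)
link 0: phi[0] = -5 = -5 deg
  cos(-5 deg) = 0.9962, sin(-5 deg) = -0.0872
  joint[1] = (0.0000, 0.0000) + 3.1 * (0.9962, -0.0872) = (0.0000 + 3.0882, 0.0000 + -0.2702) = (3.0882, -0.2702)
link 1: phi[1] = -5 + 60 = 55 deg
  cos(55 deg) = 0.5736, sin(55 deg) = 0.8192
  joint[2] = (3.0882, -0.2702) + 7 * (0.5736, 0.8192) = (3.0882 + 4.0150, -0.2702 + 5.7341) = (7.1032, 5.4639)
End effector: (7.1032, 5.4639)

Answer: 7.1032 5.4639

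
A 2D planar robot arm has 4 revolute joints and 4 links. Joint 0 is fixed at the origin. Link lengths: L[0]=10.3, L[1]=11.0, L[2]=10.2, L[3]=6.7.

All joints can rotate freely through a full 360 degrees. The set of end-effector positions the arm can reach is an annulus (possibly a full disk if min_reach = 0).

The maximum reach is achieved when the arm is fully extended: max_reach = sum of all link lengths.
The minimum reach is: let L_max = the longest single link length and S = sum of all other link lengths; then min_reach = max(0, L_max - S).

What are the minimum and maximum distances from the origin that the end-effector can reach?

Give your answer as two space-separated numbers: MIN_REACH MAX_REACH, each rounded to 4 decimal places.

Link lengths: [10.3, 11.0, 10.2, 6.7]
max_reach = 10.3 + 11 + 10.2 + 6.7 = 38.2
L_max = max([10.3, 11.0, 10.2, 6.7]) = 11
S (sum of others) = 38.2 - 11 = 27.2
min_reach = max(0, 11 - 27.2) = max(0, -16.2) = 0

Answer: 0.0000 38.2000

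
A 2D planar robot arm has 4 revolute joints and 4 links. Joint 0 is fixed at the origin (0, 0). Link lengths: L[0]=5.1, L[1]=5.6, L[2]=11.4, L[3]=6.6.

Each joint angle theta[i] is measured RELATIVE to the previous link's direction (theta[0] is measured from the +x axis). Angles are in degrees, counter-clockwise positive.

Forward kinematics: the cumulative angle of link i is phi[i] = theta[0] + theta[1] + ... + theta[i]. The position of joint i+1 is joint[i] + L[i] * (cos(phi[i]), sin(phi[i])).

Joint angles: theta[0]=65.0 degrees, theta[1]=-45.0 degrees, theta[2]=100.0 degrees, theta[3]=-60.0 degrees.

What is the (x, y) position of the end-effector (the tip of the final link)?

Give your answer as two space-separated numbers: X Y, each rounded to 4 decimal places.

joint[0] = (0.0000, 0.0000)  (base)
link 0: phi[0] = 65 = 65 deg
  cos(65 deg) = 0.4226, sin(65 deg) = 0.9063
  joint[1] = (0.0000, 0.0000) + 5.1 * (0.4226, 0.9063) = (0.0000 + 2.1554, 0.0000 + 4.6222) = (2.1554, 4.6222)
link 1: phi[1] = 65 + -45 = 20 deg
  cos(20 deg) = 0.9397, sin(20 deg) = 0.3420
  joint[2] = (2.1554, 4.6222) + 5.6 * (0.9397, 0.3420) = (2.1554 + 5.2623, 4.6222 + 1.9153) = (7.4176, 6.5375)
link 2: phi[2] = 65 + -45 + 100 = 120 deg
  cos(120 deg) = -0.5000, sin(120 deg) = 0.8660
  joint[3] = (7.4176, 6.5375) + 11.4 * (-0.5000, 0.8660) = (7.4176 + -5.7000, 6.5375 + 9.8727) = (1.7176, 16.4102)
link 3: phi[3] = 65 + -45 + 100 + -60 = 60 deg
  cos(60 deg) = 0.5000, sin(60 deg) = 0.8660
  joint[4] = (1.7176, 16.4102) + 6.6 * (0.5000, 0.8660) = (1.7176 + 3.3000, 16.4102 + 5.7158) = (5.0176, 22.1259)
End effector: (5.0176, 22.1259)

Answer: 5.0176 22.1259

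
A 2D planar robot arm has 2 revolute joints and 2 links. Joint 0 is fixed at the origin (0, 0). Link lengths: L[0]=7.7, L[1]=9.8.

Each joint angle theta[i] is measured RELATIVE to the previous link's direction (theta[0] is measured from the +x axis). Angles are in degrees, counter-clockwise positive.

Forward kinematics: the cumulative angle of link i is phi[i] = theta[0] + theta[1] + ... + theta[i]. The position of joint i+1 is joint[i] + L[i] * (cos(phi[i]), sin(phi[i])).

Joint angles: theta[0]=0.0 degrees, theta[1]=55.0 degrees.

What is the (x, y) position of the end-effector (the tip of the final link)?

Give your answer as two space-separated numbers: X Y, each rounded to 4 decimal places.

Answer: 13.3210 8.0277

Derivation:
joint[0] = (0.0000, 0.0000)  (base)
link 0: phi[0] = 0 = 0 deg
  cos(0 deg) = 1.0000, sin(0 deg) = 0.0000
  joint[1] = (0.0000, 0.0000) + 7.7 * (1.0000, 0.0000) = (0.0000 + 7.7000, 0.0000 + 0.0000) = (7.7000, 0.0000)
link 1: phi[1] = 0 + 55 = 55 deg
  cos(55 deg) = 0.5736, sin(55 deg) = 0.8192
  joint[2] = (7.7000, 0.0000) + 9.8 * (0.5736, 0.8192) = (7.7000 + 5.6210, 0.0000 + 8.0277) = (13.3210, 8.0277)
End effector: (13.3210, 8.0277)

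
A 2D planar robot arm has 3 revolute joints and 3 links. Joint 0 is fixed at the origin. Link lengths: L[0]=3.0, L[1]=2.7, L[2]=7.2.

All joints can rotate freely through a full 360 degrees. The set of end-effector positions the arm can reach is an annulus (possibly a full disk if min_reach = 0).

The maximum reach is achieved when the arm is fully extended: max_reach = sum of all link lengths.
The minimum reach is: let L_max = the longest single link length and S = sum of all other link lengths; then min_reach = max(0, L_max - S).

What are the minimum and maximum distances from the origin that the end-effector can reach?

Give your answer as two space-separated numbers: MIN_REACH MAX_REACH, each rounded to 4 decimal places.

Link lengths: [3.0, 2.7, 7.2]
max_reach = 3 + 2.7 + 7.2 = 12.9
L_max = max([3.0, 2.7, 7.2]) = 7.2
S (sum of others) = 12.9 - 7.2 = 5.7
min_reach = max(0, 7.2 - 5.7) = max(0, 1.5) = 1.5

Answer: 1.5000 12.9000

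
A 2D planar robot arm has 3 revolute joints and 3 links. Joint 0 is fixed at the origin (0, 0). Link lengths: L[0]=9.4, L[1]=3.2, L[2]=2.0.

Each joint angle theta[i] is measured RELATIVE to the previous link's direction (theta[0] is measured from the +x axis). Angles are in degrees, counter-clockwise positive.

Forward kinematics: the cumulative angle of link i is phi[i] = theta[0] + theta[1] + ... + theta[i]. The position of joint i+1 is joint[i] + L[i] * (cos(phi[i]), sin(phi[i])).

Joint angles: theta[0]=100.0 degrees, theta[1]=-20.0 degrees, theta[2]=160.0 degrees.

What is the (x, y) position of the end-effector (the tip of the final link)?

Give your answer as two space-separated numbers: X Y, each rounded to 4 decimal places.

joint[0] = (0.0000, 0.0000)  (base)
link 0: phi[0] = 100 = 100 deg
  cos(100 deg) = -0.1736, sin(100 deg) = 0.9848
  joint[1] = (0.0000, 0.0000) + 9.4 * (-0.1736, 0.9848) = (0.0000 + -1.6323, 0.0000 + 9.2572) = (-1.6323, 9.2572)
link 1: phi[1] = 100 + -20 = 80 deg
  cos(80 deg) = 0.1736, sin(80 deg) = 0.9848
  joint[2] = (-1.6323, 9.2572) + 3.2 * (0.1736, 0.9848) = (-1.6323 + 0.5557, 9.2572 + 3.1514) = (-1.0766, 12.4086)
link 2: phi[2] = 100 + -20 + 160 = 240 deg
  cos(240 deg) = -0.5000, sin(240 deg) = -0.8660
  joint[3] = (-1.0766, 12.4086) + 2 * (-0.5000, -0.8660) = (-1.0766 + -1.0000, 12.4086 + -1.7321) = (-2.0766, 10.6765)
End effector: (-2.0766, 10.6765)

Answer: -2.0766 10.6765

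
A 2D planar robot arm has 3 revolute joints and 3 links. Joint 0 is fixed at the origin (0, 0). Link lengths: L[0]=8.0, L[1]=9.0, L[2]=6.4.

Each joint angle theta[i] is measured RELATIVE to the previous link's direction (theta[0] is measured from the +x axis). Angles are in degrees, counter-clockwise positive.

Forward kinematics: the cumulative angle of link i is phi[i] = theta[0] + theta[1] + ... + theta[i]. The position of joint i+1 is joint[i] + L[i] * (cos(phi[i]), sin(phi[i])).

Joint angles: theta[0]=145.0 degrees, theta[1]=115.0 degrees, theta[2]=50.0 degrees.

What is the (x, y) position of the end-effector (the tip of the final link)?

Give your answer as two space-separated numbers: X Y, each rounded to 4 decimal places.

Answer: -4.0022 -9.1773

Derivation:
joint[0] = (0.0000, 0.0000)  (base)
link 0: phi[0] = 145 = 145 deg
  cos(145 deg) = -0.8192, sin(145 deg) = 0.5736
  joint[1] = (0.0000, 0.0000) + 8 * (-0.8192, 0.5736) = (0.0000 + -6.5532, 0.0000 + 4.5886) = (-6.5532, 4.5886)
link 1: phi[1] = 145 + 115 = 260 deg
  cos(260 deg) = -0.1736, sin(260 deg) = -0.9848
  joint[2] = (-6.5532, 4.5886) + 9 * (-0.1736, -0.9848) = (-6.5532 + -1.5628, 4.5886 + -8.8633) = (-8.1160, -4.2747)
link 2: phi[2] = 145 + 115 + 50 = 310 deg
  cos(310 deg) = 0.6428, sin(310 deg) = -0.7660
  joint[3] = (-8.1160, -4.2747) + 6.4 * (0.6428, -0.7660) = (-8.1160 + 4.1138, -4.2747 + -4.9027) = (-4.0022, -9.1773)
End effector: (-4.0022, -9.1773)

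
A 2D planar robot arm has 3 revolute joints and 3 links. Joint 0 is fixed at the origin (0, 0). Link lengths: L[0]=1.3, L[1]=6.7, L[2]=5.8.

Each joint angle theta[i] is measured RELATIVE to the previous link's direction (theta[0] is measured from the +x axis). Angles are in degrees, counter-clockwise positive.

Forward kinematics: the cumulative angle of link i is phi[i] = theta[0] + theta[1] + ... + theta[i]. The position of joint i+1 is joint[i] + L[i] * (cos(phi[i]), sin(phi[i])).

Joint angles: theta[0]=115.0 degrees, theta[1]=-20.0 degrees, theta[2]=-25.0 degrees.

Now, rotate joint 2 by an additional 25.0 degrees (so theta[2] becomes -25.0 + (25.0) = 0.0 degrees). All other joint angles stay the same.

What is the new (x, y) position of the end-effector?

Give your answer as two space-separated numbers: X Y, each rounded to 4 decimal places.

Answer: -1.6389 13.6306

Derivation:
joint[0] = (0.0000, 0.0000)  (base)
link 0: phi[0] = 115 = 115 deg
  cos(115 deg) = -0.4226, sin(115 deg) = 0.9063
  joint[1] = (0.0000, 0.0000) + 1.3 * (-0.4226, 0.9063) = (0.0000 + -0.5494, 0.0000 + 1.1782) = (-0.5494, 1.1782)
link 1: phi[1] = 115 + -20 = 95 deg
  cos(95 deg) = -0.0872, sin(95 deg) = 0.9962
  joint[2] = (-0.5494, 1.1782) + 6.7 * (-0.0872, 0.9962) = (-0.5494 + -0.5839, 1.1782 + 6.6745) = (-1.1333, 7.8527)
link 2: phi[2] = 115 + -20 + 0 = 95 deg
  cos(95 deg) = -0.0872, sin(95 deg) = 0.9962
  joint[3] = (-1.1333, 7.8527) + 5.8 * (-0.0872, 0.9962) = (-1.1333 + -0.5055, 7.8527 + 5.7779) = (-1.6389, 13.6306)
End effector: (-1.6389, 13.6306)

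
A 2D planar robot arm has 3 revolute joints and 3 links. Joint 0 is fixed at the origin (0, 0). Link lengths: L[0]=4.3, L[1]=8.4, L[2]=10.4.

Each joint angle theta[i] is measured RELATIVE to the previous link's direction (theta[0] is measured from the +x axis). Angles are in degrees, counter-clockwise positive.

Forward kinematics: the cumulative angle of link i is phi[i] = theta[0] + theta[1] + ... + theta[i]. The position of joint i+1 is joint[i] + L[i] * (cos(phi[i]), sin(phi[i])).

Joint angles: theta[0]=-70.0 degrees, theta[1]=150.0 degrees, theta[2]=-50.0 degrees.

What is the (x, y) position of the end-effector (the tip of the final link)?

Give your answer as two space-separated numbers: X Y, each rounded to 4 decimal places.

Answer: 11.9360 9.4317

Derivation:
joint[0] = (0.0000, 0.0000)  (base)
link 0: phi[0] = -70 = -70 deg
  cos(-70 deg) = 0.3420, sin(-70 deg) = -0.9397
  joint[1] = (0.0000, 0.0000) + 4.3 * (0.3420, -0.9397) = (0.0000 + 1.4707, 0.0000 + -4.0407) = (1.4707, -4.0407)
link 1: phi[1] = -70 + 150 = 80 deg
  cos(80 deg) = 0.1736, sin(80 deg) = 0.9848
  joint[2] = (1.4707, -4.0407) + 8.4 * (0.1736, 0.9848) = (1.4707 + 1.4586, -4.0407 + 8.2724) = (2.9293, 4.2317)
link 2: phi[2] = -70 + 150 + -50 = 30 deg
  cos(30 deg) = 0.8660, sin(30 deg) = 0.5000
  joint[3] = (2.9293, 4.2317) + 10.4 * (0.8660, 0.5000) = (2.9293 + 9.0067, 4.2317 + 5.2000) = (11.9360, 9.4317)
End effector: (11.9360, 9.4317)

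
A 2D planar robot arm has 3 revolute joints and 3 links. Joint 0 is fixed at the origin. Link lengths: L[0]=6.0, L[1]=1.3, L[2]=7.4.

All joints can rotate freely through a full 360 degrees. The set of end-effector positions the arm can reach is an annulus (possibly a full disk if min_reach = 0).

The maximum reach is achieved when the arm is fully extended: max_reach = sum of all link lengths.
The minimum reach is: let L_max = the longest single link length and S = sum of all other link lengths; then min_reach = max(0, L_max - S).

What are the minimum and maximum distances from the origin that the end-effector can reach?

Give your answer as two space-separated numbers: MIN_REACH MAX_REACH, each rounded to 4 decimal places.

Answer: 0.1000 14.7000

Derivation:
Link lengths: [6.0, 1.3, 7.4]
max_reach = 6 + 1.3 + 7.4 = 14.7
L_max = max([6.0, 1.3, 7.4]) = 7.4
S (sum of others) = 14.7 - 7.4 = 7.3
min_reach = max(0, 7.4 - 7.3) = max(0, 0.1) = 0.1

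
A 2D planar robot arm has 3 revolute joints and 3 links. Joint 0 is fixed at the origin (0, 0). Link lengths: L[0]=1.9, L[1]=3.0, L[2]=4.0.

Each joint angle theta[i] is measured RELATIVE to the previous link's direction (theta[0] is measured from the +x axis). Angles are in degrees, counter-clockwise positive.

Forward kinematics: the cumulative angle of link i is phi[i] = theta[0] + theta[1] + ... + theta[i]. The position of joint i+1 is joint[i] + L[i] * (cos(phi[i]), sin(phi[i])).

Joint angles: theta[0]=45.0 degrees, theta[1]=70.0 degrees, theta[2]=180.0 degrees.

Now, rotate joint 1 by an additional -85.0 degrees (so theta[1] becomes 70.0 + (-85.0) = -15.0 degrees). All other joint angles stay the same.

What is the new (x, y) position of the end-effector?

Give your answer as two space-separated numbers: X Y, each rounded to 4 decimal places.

joint[0] = (0.0000, 0.0000)  (base)
link 0: phi[0] = 45 = 45 deg
  cos(45 deg) = 0.7071, sin(45 deg) = 0.7071
  joint[1] = (0.0000, 0.0000) + 1.9 * (0.7071, 0.7071) = (0.0000 + 1.3435, 0.0000 + 1.3435) = (1.3435, 1.3435)
link 1: phi[1] = 45 + -15 = 30 deg
  cos(30 deg) = 0.8660, sin(30 deg) = 0.5000
  joint[2] = (1.3435, 1.3435) + 3 * (0.8660, 0.5000) = (1.3435 + 2.5981, 1.3435 + 1.5000) = (3.9416, 2.8435)
link 2: phi[2] = 45 + -15 + 180 = 210 deg
  cos(210 deg) = -0.8660, sin(210 deg) = -0.5000
  joint[3] = (3.9416, 2.8435) + 4 * (-0.8660, -0.5000) = (3.9416 + -3.4641, 2.8435 + -2.0000) = (0.4775, 0.8435)
End effector: (0.4775, 0.8435)

Answer: 0.4775 0.8435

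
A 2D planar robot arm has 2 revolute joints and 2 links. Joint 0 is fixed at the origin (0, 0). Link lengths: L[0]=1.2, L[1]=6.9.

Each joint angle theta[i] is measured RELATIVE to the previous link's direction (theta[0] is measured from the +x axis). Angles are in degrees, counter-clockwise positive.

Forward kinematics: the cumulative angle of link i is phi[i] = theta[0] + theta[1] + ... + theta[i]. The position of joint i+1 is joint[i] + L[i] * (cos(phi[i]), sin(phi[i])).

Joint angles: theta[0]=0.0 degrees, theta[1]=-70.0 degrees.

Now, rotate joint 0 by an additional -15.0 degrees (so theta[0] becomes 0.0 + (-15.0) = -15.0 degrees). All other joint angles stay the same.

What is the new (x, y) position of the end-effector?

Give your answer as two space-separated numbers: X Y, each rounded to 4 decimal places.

Answer: 1.7605 -7.1843

Derivation:
joint[0] = (0.0000, 0.0000)  (base)
link 0: phi[0] = -15 = -15 deg
  cos(-15 deg) = 0.9659, sin(-15 deg) = -0.2588
  joint[1] = (0.0000, 0.0000) + 1.2 * (0.9659, -0.2588) = (0.0000 + 1.1591, 0.0000 + -0.3106) = (1.1591, -0.3106)
link 1: phi[1] = -15 + -70 = -85 deg
  cos(-85 deg) = 0.0872, sin(-85 deg) = -0.9962
  joint[2] = (1.1591, -0.3106) + 6.9 * (0.0872, -0.9962) = (1.1591 + 0.6014, -0.3106 + -6.8737) = (1.7605, -7.1843)
End effector: (1.7605, -7.1843)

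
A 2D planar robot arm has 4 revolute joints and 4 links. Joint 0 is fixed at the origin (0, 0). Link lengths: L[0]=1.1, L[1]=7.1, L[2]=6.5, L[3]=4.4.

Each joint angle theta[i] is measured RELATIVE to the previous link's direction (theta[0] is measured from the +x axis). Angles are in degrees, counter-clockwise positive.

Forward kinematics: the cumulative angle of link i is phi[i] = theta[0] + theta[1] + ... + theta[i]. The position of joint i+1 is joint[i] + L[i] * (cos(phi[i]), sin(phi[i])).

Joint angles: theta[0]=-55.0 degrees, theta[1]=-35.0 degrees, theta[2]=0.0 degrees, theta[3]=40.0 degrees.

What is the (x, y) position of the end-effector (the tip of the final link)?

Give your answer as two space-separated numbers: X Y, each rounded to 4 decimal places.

joint[0] = (0.0000, 0.0000)  (base)
link 0: phi[0] = -55 = -55 deg
  cos(-55 deg) = 0.5736, sin(-55 deg) = -0.8192
  joint[1] = (0.0000, 0.0000) + 1.1 * (0.5736, -0.8192) = (0.0000 + 0.6309, 0.0000 + -0.9011) = (0.6309, -0.9011)
link 1: phi[1] = -55 + -35 = -90 deg
  cos(-90 deg) = 0.0000, sin(-90 deg) = -1.0000
  joint[2] = (0.6309, -0.9011) + 7.1 * (0.0000, -1.0000) = (0.6309 + 0.0000, -0.9011 + -7.1000) = (0.6309, -8.0011)
link 2: phi[2] = -55 + -35 + 0 = -90 deg
  cos(-90 deg) = 0.0000, sin(-90 deg) = -1.0000
  joint[3] = (0.6309, -8.0011) + 6.5 * (0.0000, -1.0000) = (0.6309 + 0.0000, -8.0011 + -6.5000) = (0.6309, -14.5011)
link 3: phi[3] = -55 + -35 + 0 + 40 = -50 deg
  cos(-50 deg) = 0.6428, sin(-50 deg) = -0.7660
  joint[4] = (0.6309, -14.5011) + 4.4 * (0.6428, -0.7660) = (0.6309 + 2.8283, -14.5011 + -3.3706) = (3.4592, -17.8717)
End effector: (3.4592, -17.8717)

Answer: 3.4592 -17.8717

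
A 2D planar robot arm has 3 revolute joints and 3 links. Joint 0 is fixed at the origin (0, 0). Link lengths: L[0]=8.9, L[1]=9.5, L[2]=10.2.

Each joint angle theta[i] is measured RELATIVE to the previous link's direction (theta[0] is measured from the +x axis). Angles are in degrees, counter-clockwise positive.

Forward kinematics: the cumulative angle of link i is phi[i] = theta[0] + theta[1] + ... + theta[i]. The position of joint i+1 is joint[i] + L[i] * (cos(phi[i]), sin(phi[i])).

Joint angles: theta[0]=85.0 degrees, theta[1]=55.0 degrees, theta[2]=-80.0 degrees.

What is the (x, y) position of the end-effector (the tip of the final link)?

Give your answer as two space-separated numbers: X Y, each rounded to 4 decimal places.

Answer: -1.4017 23.8061

Derivation:
joint[0] = (0.0000, 0.0000)  (base)
link 0: phi[0] = 85 = 85 deg
  cos(85 deg) = 0.0872, sin(85 deg) = 0.9962
  joint[1] = (0.0000, 0.0000) + 8.9 * (0.0872, 0.9962) = (0.0000 + 0.7757, 0.0000 + 8.8661) = (0.7757, 8.8661)
link 1: phi[1] = 85 + 55 = 140 deg
  cos(140 deg) = -0.7660, sin(140 deg) = 0.6428
  joint[2] = (0.7757, 8.8661) + 9.5 * (-0.7660, 0.6428) = (0.7757 + -7.2774, 8.8661 + 6.1065) = (-6.5017, 14.9726)
link 2: phi[2] = 85 + 55 + -80 = 60 deg
  cos(60 deg) = 0.5000, sin(60 deg) = 0.8660
  joint[3] = (-6.5017, 14.9726) + 10.2 * (0.5000, 0.8660) = (-6.5017 + 5.1000, 14.9726 + 8.8335) = (-1.4017, 23.8061)
End effector: (-1.4017, 23.8061)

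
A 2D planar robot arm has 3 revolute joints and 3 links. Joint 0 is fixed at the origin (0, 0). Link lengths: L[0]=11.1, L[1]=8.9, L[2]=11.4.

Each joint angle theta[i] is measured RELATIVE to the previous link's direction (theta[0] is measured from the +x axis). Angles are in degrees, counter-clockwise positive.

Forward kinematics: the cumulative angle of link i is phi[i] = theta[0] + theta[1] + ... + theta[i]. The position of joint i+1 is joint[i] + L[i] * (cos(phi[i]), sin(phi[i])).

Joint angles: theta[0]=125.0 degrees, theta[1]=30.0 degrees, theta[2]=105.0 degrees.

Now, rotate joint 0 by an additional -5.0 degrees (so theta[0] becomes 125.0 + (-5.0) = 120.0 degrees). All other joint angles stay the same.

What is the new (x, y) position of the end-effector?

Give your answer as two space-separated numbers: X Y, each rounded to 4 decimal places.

joint[0] = (0.0000, 0.0000)  (base)
link 0: phi[0] = 120 = 120 deg
  cos(120 deg) = -0.5000, sin(120 deg) = 0.8660
  joint[1] = (0.0000, 0.0000) + 11.1 * (-0.5000, 0.8660) = (0.0000 + -5.5500, 0.0000 + 9.6129) = (-5.5500, 9.6129)
link 1: phi[1] = 120 + 30 = 150 deg
  cos(150 deg) = -0.8660, sin(150 deg) = 0.5000
  joint[2] = (-5.5500, 9.6129) + 8.9 * (-0.8660, 0.5000) = (-5.5500 + -7.7076, 9.6129 + 4.4500) = (-13.2576, 14.0629)
link 2: phi[2] = 120 + 30 + 105 = 255 deg
  cos(255 deg) = -0.2588, sin(255 deg) = -0.9659
  joint[3] = (-13.2576, 14.0629) + 11.4 * (-0.2588, -0.9659) = (-13.2576 + -2.9505, 14.0629 + -11.0116) = (-16.2082, 3.0513)
End effector: (-16.2082, 3.0513)

Answer: -16.2082 3.0513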